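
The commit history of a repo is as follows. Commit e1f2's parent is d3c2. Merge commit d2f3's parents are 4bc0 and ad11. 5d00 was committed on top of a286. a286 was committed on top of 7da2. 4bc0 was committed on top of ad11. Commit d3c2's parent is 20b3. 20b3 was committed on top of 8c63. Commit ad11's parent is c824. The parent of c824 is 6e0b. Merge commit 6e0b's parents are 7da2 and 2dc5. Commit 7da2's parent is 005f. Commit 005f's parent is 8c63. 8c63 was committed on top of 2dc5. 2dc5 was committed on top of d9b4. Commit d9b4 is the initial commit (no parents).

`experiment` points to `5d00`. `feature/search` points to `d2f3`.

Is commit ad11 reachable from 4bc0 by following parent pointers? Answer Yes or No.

Yes

Ancestors of 4bc0 (commits reachable by following parents): {005f, 2dc5, 4bc0, 6e0b, 7da2, 8c63, ad11, c824, d9b4}.
ad11 is in that set, so it is an ancestor of 4bc0.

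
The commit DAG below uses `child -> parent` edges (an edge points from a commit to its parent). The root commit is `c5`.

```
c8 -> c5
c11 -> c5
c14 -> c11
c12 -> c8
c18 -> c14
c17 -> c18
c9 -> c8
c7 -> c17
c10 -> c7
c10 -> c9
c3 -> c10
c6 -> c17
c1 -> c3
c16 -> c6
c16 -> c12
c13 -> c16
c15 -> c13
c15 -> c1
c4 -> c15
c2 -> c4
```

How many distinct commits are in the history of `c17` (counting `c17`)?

5

Walking parent pointers from c17: reachable set = {c11, c14, c17, c18, c5}.
That is 5 commits.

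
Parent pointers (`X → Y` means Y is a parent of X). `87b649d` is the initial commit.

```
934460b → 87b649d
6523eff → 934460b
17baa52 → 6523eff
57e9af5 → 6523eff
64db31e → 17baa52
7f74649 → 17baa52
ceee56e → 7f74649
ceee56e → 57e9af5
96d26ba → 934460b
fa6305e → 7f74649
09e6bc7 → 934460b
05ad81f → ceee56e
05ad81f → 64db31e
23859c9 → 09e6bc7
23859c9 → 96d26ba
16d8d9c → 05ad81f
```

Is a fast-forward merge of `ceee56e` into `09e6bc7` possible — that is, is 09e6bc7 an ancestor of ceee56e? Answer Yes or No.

No

A fast-forward from 09e6bc7 to ceee56e is possible iff 09e6bc7 is an ancestor of ceee56e.
Ancestors of ceee56e: {17baa52, 57e9af5, 6523eff, 7f74649, 87b649d, 934460b, ceee56e}.
09e6bc7 is not among them, so fast-forward is not possible.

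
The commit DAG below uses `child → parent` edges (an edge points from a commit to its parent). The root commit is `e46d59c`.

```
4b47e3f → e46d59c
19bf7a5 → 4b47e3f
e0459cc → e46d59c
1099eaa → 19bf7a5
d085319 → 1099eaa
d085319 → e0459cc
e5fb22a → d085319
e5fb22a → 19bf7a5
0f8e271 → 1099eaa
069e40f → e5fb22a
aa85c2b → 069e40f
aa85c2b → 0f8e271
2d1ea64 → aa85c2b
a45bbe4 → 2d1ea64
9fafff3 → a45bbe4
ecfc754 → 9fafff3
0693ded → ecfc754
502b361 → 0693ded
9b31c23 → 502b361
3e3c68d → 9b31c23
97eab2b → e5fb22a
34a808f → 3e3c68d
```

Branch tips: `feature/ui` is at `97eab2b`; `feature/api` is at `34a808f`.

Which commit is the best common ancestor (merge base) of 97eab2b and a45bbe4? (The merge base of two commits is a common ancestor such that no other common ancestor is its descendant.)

e5fb22a

Ancestors of 97eab2b: {1099eaa, 19bf7a5, 4b47e3f, 97eab2b, d085319, e0459cc, e46d59c, e5fb22a}.
Ancestors of a45bbe4: {069e40f, 0f8e271, 1099eaa, 19bf7a5, 2d1ea64, 4b47e3f, a45bbe4, aa85c2b, d085319, e0459cc, e46d59c, e5fb22a}.
Common ancestors: {1099eaa, 19bf7a5, 4b47e3f, d085319, e0459cc, e46d59c, e5fb22a}.
Among these, e5fb22a is not an ancestor of any other common ancestor — it is the merge base.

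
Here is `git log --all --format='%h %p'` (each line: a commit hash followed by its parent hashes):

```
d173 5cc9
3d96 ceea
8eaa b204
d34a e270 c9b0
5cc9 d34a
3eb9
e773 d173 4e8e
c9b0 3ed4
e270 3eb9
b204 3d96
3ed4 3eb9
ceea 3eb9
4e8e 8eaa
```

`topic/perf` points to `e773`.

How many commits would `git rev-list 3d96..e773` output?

Reachable from e773: {3d96, 3eb9, 3ed4, 4e8e, 5cc9, 8eaa, b204, c9b0, ceea, d173, d34a, e270, e773}.
Reachable from 3d96: {3d96, 3eb9, ceea}.
In e773's history but not 3d96's: {3ed4, 4e8e, 5cc9, 8eaa, b204, c9b0, d173, d34a, e270, e773} — 10 commits.

10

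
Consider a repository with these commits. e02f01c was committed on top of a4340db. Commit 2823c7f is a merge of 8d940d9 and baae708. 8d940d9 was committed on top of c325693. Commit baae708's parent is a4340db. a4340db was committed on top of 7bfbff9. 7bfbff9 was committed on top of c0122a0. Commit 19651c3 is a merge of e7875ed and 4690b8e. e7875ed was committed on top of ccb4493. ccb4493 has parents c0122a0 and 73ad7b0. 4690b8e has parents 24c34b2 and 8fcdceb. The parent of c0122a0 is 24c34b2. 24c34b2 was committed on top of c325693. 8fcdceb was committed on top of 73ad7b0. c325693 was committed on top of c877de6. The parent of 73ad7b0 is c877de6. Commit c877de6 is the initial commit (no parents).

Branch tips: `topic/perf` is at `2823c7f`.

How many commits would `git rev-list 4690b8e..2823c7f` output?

6

Reachable from 2823c7f: {24c34b2, 2823c7f, 7bfbff9, 8d940d9, a4340db, baae708, c0122a0, c325693, c877de6}.
Reachable from 4690b8e: {24c34b2, 4690b8e, 73ad7b0, 8fcdceb, c325693, c877de6}.
In 2823c7f's history but not 4690b8e's: {2823c7f, 7bfbff9, 8d940d9, a4340db, baae708, c0122a0} — 6 commits.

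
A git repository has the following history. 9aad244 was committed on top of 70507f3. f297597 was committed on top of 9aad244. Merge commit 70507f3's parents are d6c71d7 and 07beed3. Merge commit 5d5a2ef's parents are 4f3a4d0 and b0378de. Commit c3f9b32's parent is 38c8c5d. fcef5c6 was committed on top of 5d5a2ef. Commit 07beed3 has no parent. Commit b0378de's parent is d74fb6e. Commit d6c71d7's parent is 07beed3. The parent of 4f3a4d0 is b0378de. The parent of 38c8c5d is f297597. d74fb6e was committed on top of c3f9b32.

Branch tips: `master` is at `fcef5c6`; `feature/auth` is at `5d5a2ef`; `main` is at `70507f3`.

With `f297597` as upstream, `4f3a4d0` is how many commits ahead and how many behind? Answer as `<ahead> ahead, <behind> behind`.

5 ahead, 0 behind

Reachable from 4f3a4d0: {07beed3, 38c8c5d, 4f3a4d0, 70507f3, 9aad244, b0378de, c3f9b32, d6c71d7, d74fb6e, f297597}.
Reachable from f297597: {07beed3, 70507f3, 9aad244, d6c71d7, f297597}.
Only in 4f3a4d0's history (ahead): {38c8c5d, 4f3a4d0, b0378de, c3f9b32, d74fb6e} — 5.
Only in f297597's history (behind): {} — 0.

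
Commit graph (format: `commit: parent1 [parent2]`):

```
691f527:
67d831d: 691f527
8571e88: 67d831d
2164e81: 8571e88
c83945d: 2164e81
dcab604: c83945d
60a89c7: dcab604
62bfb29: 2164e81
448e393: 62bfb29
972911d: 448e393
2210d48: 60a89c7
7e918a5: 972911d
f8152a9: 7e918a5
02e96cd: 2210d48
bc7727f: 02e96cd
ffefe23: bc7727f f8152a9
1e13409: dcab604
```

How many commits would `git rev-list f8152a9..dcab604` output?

Reachable from dcab604: {2164e81, 67d831d, 691f527, 8571e88, c83945d, dcab604}.
Reachable from f8152a9: {2164e81, 448e393, 62bfb29, 67d831d, 691f527, 7e918a5, 8571e88, 972911d, f8152a9}.
In dcab604's history but not f8152a9's: {c83945d, dcab604} — 2 commits.

2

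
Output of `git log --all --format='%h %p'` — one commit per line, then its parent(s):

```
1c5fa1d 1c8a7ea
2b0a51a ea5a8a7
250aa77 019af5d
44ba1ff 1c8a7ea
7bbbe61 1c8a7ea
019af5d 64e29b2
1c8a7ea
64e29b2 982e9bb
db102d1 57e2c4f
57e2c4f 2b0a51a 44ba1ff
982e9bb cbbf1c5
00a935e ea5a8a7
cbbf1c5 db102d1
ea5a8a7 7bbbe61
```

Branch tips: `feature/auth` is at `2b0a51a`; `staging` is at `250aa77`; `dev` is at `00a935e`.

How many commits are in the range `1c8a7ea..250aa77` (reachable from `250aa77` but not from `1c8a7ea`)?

Reachable from 250aa77: {019af5d, 1c8a7ea, 250aa77, 2b0a51a, 44ba1ff, 57e2c4f, 64e29b2, 7bbbe61, 982e9bb, cbbf1c5, db102d1, ea5a8a7}.
Reachable from 1c8a7ea: {1c8a7ea}.
In 250aa77's history but not 1c8a7ea's: {019af5d, 250aa77, 2b0a51a, 44ba1ff, 57e2c4f, 64e29b2, 7bbbe61, 982e9bb, cbbf1c5, db102d1, ea5a8a7} — 11 commits.

11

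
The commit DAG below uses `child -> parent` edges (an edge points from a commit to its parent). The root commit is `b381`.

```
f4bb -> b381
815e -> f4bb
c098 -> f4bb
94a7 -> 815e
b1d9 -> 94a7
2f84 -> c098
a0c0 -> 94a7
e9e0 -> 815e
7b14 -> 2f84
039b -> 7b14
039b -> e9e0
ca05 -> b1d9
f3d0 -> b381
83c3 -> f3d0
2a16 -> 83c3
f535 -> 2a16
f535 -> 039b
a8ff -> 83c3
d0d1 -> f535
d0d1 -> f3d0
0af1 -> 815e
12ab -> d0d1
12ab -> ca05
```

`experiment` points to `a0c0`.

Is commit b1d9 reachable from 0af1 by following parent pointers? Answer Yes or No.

No

Ancestors of 0af1: {0af1, 815e, b381, f4bb}.
b1d9 is not in that set, so it is not an ancestor of 0af1.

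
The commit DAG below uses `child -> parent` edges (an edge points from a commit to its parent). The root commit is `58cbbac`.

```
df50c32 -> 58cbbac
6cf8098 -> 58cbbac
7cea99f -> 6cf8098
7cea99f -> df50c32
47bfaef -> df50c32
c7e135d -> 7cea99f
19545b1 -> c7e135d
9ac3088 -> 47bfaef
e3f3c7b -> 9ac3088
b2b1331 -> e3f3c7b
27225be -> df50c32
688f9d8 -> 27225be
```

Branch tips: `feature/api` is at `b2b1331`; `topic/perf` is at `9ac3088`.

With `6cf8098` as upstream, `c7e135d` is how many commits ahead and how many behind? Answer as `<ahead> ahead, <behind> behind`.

Reachable from c7e135d: {58cbbac, 6cf8098, 7cea99f, c7e135d, df50c32}.
Reachable from 6cf8098: {58cbbac, 6cf8098}.
Only in c7e135d's history (ahead): {7cea99f, c7e135d, df50c32} — 3.
Only in 6cf8098's history (behind): {} — 0.

3 ahead, 0 behind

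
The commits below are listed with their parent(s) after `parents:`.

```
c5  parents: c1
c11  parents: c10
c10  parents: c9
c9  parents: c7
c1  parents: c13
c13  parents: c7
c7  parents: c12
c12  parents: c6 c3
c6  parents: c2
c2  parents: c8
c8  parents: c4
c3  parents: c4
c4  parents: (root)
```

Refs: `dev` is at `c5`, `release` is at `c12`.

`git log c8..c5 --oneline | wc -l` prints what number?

8

Reachable from c5: {c1, c12, c13, c2, c3, c4, c5, c6, c7, c8}.
Reachable from c8: {c4, c8}.
In c5's history but not c8's: {c1, c12, c13, c2, c3, c5, c6, c7} — 8 commits.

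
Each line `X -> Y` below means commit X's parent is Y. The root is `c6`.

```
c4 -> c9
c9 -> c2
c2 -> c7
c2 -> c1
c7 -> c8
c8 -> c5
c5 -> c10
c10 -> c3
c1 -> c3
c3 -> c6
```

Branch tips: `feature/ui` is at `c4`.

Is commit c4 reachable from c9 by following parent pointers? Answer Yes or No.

No

Ancestors of c9: {c1, c10, c2, c3, c5, c6, c7, c8, c9}.
c4 is not in that set, so it is not an ancestor of c9.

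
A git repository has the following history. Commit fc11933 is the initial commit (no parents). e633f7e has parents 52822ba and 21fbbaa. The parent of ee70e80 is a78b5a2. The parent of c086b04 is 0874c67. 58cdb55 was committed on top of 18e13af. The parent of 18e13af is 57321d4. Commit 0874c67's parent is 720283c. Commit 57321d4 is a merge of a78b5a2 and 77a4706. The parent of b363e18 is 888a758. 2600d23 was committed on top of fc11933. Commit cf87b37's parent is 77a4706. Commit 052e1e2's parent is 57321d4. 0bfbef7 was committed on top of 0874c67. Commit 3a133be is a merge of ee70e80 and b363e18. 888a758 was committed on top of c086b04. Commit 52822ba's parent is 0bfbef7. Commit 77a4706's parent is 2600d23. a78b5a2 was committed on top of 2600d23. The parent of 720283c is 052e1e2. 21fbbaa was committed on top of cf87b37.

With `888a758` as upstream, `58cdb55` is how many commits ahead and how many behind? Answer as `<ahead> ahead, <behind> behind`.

2 ahead, 5 behind

Reachable from 58cdb55: {18e13af, 2600d23, 57321d4, 58cdb55, 77a4706, a78b5a2, fc11933}.
Reachable from 888a758: {052e1e2, 0874c67, 2600d23, 57321d4, 720283c, 77a4706, 888a758, a78b5a2, c086b04, fc11933}.
Only in 58cdb55's history (ahead): {18e13af, 58cdb55} — 2.
Only in 888a758's history (behind): {052e1e2, 0874c67, 720283c, 888a758, c086b04} — 5.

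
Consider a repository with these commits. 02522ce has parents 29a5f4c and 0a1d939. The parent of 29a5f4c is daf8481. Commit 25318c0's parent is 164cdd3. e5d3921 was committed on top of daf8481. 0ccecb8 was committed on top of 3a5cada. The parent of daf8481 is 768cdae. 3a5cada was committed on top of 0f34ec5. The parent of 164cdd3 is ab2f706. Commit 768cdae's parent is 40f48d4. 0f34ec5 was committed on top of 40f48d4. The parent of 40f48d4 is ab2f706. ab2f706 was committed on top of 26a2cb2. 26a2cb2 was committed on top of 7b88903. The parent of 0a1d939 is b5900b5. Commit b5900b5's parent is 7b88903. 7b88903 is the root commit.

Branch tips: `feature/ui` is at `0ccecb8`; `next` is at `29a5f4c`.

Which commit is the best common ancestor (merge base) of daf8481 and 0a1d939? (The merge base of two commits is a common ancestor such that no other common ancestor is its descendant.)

7b88903

Ancestors of daf8481: {26a2cb2, 40f48d4, 768cdae, 7b88903, ab2f706, daf8481}.
Ancestors of 0a1d939: {0a1d939, 7b88903, b5900b5}.
Common ancestors: {7b88903}.
The only common ancestor is 7b88903, so it is the merge base.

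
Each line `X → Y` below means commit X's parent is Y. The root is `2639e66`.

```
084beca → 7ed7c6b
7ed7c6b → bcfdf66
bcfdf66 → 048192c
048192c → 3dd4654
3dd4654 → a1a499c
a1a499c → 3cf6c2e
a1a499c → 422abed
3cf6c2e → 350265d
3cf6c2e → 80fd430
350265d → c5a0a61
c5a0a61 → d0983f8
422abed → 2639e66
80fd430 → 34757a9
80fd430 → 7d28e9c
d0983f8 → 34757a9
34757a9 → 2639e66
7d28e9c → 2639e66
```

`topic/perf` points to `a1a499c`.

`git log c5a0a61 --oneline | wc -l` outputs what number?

Walking parent pointers from c5a0a61: reachable set = {2639e66, 34757a9, c5a0a61, d0983f8}.
That is 4 commits.

4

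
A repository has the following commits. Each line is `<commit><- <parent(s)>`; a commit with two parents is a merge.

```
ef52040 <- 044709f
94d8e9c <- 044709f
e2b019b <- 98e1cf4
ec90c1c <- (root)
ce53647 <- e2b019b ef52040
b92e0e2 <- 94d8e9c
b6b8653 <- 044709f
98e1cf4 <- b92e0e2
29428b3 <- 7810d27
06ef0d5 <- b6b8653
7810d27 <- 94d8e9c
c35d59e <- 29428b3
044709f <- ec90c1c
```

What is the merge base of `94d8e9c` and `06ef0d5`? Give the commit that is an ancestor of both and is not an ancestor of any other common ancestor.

Ancestors of 94d8e9c: {044709f, 94d8e9c, ec90c1c}.
Ancestors of 06ef0d5: {044709f, 06ef0d5, b6b8653, ec90c1c}.
Common ancestors: {044709f, ec90c1c}.
Among these, 044709f is not an ancestor of any other common ancestor — it is the merge base.

044709f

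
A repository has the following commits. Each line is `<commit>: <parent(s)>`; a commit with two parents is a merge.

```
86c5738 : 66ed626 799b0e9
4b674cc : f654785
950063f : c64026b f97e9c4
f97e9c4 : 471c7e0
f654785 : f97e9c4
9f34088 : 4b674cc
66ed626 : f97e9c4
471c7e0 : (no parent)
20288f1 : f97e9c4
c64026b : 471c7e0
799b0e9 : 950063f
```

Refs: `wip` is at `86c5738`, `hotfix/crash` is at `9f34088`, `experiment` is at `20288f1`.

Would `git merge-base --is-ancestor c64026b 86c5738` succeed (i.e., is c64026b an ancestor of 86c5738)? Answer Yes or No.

Ancestors of 86c5738 (commits reachable by following parents): {471c7e0, 66ed626, 799b0e9, 86c5738, 950063f, c64026b, f97e9c4}.
c64026b is in that set, so it is an ancestor of 86c5738.

Yes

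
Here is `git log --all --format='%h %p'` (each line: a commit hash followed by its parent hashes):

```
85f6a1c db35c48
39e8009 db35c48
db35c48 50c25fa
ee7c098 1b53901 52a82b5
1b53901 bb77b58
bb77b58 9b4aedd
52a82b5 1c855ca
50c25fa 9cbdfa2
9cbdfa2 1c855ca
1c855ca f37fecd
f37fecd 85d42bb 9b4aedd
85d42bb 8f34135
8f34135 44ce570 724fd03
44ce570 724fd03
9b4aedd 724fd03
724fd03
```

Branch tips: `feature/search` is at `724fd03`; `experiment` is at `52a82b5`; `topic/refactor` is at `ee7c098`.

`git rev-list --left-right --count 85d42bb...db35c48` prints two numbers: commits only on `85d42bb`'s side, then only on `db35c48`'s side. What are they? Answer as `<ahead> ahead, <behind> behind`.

Reachable from 85d42bb: {44ce570, 724fd03, 85d42bb, 8f34135}.
Reachable from db35c48: {1c855ca, 44ce570, 50c25fa, 724fd03, 85d42bb, 8f34135, 9b4aedd, 9cbdfa2, db35c48, f37fecd}.
Only in 85d42bb's history (ahead): {} — 0.
Only in db35c48's history (behind): {1c855ca, 50c25fa, 9b4aedd, 9cbdfa2, db35c48, f37fecd} — 6.

0 ahead, 6 behind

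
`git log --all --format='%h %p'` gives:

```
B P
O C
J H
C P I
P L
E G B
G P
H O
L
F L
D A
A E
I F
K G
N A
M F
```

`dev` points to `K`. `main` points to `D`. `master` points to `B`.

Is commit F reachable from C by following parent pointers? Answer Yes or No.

Ancestors of C (commits reachable by following parents): {C, F, I, L, P}.
F is in that set, so it is an ancestor of C.

Yes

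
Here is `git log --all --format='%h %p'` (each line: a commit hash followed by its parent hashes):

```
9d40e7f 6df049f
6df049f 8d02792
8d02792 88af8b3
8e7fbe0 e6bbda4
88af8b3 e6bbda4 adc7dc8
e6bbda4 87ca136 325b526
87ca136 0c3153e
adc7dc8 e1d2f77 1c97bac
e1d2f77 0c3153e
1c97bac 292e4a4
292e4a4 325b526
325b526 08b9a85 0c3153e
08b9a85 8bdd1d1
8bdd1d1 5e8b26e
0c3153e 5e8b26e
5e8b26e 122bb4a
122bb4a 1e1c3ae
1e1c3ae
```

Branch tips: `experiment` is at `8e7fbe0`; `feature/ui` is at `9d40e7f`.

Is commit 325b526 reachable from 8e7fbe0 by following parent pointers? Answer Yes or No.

Yes

Ancestors of 8e7fbe0 (commits reachable by following parents): {08b9a85, 0c3153e, 122bb4a, 1e1c3ae, 325b526, 5e8b26e, 87ca136, 8bdd1d1, 8e7fbe0, e6bbda4}.
325b526 is in that set, so it is an ancestor of 8e7fbe0.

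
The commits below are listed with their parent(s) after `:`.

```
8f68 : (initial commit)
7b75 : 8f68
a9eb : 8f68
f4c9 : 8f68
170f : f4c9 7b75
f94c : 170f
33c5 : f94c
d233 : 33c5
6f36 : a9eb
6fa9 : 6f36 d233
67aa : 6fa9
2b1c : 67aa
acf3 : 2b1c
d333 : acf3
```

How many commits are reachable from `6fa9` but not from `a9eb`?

Reachable from 6fa9: {170f, 33c5, 6f36, 6fa9, 7b75, 8f68, a9eb, d233, f4c9, f94c}.
Reachable from a9eb: {8f68, a9eb}.
In 6fa9's history but not a9eb's: {170f, 33c5, 6f36, 6fa9, 7b75, d233, f4c9, f94c} — 8 commits.

8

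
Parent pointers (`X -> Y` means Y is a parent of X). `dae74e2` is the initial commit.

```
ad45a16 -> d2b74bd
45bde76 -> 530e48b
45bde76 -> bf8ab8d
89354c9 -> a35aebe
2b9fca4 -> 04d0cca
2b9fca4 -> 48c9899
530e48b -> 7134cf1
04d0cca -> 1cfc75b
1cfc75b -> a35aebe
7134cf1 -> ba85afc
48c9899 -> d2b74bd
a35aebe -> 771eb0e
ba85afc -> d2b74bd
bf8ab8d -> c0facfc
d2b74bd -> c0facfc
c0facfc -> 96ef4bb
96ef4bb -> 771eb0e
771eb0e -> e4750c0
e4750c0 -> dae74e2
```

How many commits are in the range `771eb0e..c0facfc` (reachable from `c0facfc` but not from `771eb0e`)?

Reachable from c0facfc: {771eb0e, 96ef4bb, c0facfc, dae74e2, e4750c0}.
Reachable from 771eb0e: {771eb0e, dae74e2, e4750c0}.
In c0facfc's history but not 771eb0e's: {96ef4bb, c0facfc} — 2 commits.

2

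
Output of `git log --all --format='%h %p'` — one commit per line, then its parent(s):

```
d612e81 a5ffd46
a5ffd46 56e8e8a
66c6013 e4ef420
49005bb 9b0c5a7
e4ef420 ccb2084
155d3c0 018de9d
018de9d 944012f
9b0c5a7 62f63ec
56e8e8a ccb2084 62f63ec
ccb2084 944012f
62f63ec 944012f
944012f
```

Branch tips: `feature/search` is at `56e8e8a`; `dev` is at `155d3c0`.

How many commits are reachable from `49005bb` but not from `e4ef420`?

3

Reachable from 49005bb: {49005bb, 62f63ec, 944012f, 9b0c5a7}.
Reachable from e4ef420: {944012f, ccb2084, e4ef420}.
In 49005bb's history but not e4ef420's: {49005bb, 62f63ec, 9b0c5a7} — 3 commits.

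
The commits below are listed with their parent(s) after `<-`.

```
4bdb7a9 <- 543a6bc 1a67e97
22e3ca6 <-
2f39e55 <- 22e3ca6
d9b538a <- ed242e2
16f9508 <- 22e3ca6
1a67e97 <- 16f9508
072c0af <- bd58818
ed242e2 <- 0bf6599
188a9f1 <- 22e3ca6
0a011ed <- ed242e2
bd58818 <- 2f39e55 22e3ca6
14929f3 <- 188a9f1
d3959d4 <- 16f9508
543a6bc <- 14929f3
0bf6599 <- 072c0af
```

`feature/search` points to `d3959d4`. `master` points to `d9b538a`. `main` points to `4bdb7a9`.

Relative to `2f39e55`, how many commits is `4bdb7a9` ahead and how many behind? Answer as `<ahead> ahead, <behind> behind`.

6 ahead, 1 behind

Reachable from 4bdb7a9: {14929f3, 16f9508, 188a9f1, 1a67e97, 22e3ca6, 4bdb7a9, 543a6bc}.
Reachable from 2f39e55: {22e3ca6, 2f39e55}.
Only in 4bdb7a9's history (ahead): {14929f3, 16f9508, 188a9f1, 1a67e97, 4bdb7a9, 543a6bc} — 6.
Only in 2f39e55's history (behind): {2f39e55} — 1.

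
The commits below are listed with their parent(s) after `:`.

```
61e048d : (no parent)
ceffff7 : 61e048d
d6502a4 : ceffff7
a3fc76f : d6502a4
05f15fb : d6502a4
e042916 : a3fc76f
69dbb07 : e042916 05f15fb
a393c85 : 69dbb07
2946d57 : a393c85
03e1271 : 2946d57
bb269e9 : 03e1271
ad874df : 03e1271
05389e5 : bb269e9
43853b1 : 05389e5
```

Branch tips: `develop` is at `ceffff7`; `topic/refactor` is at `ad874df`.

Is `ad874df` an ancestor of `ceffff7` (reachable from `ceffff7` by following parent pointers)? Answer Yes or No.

No

Ancestors of ceffff7: {61e048d, ceffff7}.
ad874df is not in that set, so it is not an ancestor of ceffff7.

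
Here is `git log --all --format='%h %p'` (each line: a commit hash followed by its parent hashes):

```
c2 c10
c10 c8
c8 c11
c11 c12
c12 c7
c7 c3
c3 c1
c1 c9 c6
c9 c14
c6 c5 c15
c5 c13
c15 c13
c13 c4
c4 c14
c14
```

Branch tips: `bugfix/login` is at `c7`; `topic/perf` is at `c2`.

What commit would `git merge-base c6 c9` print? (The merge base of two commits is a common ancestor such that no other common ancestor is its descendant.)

Ancestors of c6: {c13, c14, c15, c4, c5, c6}.
Ancestors of c9: {c14, c9}.
Common ancestors: {c14}.
The only common ancestor is c14, so it is the merge base.

c14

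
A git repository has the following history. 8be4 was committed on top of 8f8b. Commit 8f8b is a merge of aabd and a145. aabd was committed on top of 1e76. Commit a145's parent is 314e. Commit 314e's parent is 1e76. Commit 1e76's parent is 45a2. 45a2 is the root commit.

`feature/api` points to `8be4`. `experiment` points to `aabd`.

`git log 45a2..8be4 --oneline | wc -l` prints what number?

6

Reachable from 8be4: {1e76, 314e, 45a2, 8be4, 8f8b, a145, aabd}.
Reachable from 45a2: {45a2}.
In 8be4's history but not 45a2's: {1e76, 314e, 8be4, 8f8b, a145, aabd} — 6 commits.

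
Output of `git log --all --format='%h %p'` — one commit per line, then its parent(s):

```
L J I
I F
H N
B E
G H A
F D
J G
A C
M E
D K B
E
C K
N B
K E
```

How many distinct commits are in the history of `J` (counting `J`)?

Walking parent pointers from J: reachable set = {A, B, C, E, G, H, J, K, N}.
That is 9 commits.

9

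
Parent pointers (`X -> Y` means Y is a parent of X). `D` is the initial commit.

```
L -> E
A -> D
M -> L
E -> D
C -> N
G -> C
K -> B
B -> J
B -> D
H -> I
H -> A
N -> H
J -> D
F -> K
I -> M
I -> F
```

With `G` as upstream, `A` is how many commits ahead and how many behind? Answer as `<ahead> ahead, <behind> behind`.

Reachable from A: {A, D}.
Reachable from G: {A, B, C, D, E, F, G, H, I, J, K, L, M, N}.
Only in A's history (ahead): {} — 0.
Only in G's history (behind): {B, C, E, F, G, H, I, J, K, L, M, N} — 12.

0 ahead, 12 behind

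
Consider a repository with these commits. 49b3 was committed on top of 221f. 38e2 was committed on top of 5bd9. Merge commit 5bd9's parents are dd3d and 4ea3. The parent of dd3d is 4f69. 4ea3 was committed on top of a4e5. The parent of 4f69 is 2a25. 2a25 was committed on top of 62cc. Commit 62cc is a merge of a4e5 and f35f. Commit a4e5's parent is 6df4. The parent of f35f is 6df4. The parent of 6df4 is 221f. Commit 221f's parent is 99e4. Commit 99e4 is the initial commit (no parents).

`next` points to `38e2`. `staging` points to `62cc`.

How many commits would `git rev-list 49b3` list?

Walking parent pointers from 49b3: reachable set = {221f, 49b3, 99e4}.
That is 3 commits.

3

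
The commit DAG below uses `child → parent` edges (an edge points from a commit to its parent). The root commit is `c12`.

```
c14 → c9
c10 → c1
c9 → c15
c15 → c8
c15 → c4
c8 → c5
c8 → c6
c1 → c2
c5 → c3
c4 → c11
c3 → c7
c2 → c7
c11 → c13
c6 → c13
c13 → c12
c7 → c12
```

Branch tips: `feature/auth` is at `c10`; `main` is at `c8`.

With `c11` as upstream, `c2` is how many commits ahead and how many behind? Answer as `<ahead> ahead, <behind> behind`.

2 ahead, 2 behind

Reachable from c2: {c12, c2, c7}.
Reachable from c11: {c11, c12, c13}.
Only in c2's history (ahead): {c2, c7} — 2.
Only in c11's history (behind): {c11, c13} — 2.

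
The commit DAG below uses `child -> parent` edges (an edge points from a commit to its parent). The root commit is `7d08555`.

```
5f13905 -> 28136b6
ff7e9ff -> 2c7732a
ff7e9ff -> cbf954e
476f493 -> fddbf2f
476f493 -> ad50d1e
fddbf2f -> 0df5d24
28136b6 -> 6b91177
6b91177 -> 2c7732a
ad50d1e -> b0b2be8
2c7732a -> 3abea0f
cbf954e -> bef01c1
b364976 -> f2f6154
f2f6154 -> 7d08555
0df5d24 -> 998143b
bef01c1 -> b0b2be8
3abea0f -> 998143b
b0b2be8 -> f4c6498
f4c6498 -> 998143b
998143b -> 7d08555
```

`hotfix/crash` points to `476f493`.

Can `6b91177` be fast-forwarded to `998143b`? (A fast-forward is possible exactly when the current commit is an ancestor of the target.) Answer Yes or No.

A fast-forward from 6b91177 to 998143b is possible iff 6b91177 is an ancestor of 998143b.
Ancestors of 998143b: {7d08555, 998143b}.
6b91177 is not among them, so fast-forward is not possible.

No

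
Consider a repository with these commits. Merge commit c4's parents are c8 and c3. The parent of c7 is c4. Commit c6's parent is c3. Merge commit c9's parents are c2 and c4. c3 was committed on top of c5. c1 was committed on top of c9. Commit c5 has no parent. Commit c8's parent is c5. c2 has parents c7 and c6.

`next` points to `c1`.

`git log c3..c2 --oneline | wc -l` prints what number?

Reachable from c2: {c2, c3, c4, c5, c6, c7, c8}.
Reachable from c3: {c3, c5}.
In c2's history but not c3's: {c2, c4, c6, c7, c8} — 5 commits.

5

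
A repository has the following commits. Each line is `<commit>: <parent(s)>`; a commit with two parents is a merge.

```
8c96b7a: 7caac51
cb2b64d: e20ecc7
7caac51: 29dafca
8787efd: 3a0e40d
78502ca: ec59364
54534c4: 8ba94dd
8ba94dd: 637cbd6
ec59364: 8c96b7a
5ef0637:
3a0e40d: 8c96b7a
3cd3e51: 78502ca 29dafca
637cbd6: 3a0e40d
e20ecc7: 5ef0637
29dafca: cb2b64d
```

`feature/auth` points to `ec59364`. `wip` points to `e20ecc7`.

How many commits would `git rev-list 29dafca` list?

4

Walking parent pointers from 29dafca: reachable set = {29dafca, 5ef0637, cb2b64d, e20ecc7}.
That is 4 commits.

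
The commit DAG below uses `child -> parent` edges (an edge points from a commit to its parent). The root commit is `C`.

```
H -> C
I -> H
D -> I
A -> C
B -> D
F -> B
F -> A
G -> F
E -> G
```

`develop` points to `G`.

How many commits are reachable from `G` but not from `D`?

Reachable from G: {A, B, C, D, F, G, H, I}.
Reachable from D: {C, D, H, I}.
In G's history but not D's: {A, B, F, G} — 4 commits.

4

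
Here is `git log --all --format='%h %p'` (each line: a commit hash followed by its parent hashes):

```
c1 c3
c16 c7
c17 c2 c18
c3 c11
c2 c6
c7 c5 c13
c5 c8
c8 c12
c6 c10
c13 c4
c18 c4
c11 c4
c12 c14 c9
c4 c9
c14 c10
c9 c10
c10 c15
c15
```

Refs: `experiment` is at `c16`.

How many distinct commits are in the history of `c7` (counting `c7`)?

10

Walking parent pointers from c7: reachable set = {c10, c12, c13, c14, c15, c4, c5, c7, c8, c9}.
That is 10 commits.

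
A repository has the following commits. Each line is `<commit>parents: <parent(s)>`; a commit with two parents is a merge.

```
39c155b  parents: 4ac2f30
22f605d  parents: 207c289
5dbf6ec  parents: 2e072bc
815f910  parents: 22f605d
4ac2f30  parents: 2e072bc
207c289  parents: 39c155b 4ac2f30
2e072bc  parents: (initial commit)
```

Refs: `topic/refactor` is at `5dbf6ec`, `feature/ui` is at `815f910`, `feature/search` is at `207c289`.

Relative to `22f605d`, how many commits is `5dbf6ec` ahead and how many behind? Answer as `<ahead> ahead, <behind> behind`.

1 ahead, 4 behind

Reachable from 5dbf6ec: {2e072bc, 5dbf6ec}.
Reachable from 22f605d: {207c289, 22f605d, 2e072bc, 39c155b, 4ac2f30}.
Only in 5dbf6ec's history (ahead): {5dbf6ec} — 1.
Only in 22f605d's history (behind): {207c289, 22f605d, 39c155b, 4ac2f30} — 4.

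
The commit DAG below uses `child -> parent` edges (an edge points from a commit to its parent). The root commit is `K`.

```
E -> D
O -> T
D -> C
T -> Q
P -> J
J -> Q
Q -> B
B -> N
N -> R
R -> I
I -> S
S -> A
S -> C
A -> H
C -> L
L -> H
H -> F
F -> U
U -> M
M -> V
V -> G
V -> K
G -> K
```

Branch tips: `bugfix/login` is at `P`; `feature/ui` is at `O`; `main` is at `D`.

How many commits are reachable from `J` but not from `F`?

11

Reachable from J: {A, B, C, F, G, H, I, J, K, L, M, N, Q, R, S, U, V}.
Reachable from F: {F, G, K, M, U, V}.
In J's history but not F's: {A, B, C, H, I, J, L, N, Q, R, S} — 11 commits.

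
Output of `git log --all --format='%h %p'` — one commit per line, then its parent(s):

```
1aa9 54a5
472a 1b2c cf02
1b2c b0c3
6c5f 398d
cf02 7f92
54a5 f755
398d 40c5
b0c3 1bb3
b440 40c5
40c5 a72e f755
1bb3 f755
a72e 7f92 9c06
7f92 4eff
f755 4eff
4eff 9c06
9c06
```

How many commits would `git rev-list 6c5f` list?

8

Walking parent pointers from 6c5f: reachable set = {398d, 40c5, 4eff, 6c5f, 7f92, 9c06, a72e, f755}.
That is 8 commits.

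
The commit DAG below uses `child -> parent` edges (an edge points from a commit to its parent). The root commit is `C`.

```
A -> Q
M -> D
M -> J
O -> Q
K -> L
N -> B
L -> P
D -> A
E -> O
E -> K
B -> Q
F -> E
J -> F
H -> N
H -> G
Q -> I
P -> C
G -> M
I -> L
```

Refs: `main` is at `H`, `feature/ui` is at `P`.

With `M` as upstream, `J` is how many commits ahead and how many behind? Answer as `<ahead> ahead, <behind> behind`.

0 ahead, 3 behind

Reachable from J: {C, E, F, I, J, K, L, O, P, Q}.
Reachable from M: {A, C, D, E, F, I, J, K, L, M, O, P, Q}.
Only in J's history (ahead): {} — 0.
Only in M's history (behind): {A, D, M} — 3.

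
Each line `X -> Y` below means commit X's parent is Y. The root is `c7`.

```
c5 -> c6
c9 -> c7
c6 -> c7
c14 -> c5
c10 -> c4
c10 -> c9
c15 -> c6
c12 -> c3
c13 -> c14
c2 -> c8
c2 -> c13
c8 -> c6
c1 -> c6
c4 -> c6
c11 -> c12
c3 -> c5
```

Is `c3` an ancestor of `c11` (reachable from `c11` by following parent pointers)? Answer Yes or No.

Yes

Ancestors of c11 (commits reachable by following parents): {c11, c12, c3, c5, c6, c7}.
c3 is in that set, so it is an ancestor of c11.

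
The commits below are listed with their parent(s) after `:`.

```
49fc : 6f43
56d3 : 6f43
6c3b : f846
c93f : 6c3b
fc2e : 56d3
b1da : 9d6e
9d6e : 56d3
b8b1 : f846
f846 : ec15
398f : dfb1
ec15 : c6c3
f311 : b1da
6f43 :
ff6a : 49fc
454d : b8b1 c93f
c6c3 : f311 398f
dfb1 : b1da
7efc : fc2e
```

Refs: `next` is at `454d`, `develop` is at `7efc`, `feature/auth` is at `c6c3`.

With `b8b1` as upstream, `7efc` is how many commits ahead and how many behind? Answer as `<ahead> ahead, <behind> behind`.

2 ahead, 9 behind

Reachable from 7efc: {56d3, 6f43, 7efc, fc2e}.
Reachable from b8b1: {398f, 56d3, 6f43, 9d6e, b1da, b8b1, c6c3, dfb1, ec15, f311, f846}.
Only in 7efc's history (ahead): {7efc, fc2e} — 2.
Only in b8b1's history (behind): {398f, 9d6e, b1da, b8b1, c6c3, dfb1, ec15, f311, f846} — 9.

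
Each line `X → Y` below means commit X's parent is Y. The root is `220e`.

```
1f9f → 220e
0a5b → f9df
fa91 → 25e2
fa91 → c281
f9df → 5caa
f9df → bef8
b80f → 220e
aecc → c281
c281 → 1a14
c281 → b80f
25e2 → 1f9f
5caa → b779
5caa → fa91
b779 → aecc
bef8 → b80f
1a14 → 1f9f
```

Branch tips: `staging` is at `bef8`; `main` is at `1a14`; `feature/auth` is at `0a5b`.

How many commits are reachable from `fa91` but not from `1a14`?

Reachable from fa91: {1a14, 1f9f, 220e, 25e2, b80f, c281, fa91}.
Reachable from 1a14: {1a14, 1f9f, 220e}.
In fa91's history but not 1a14's: {25e2, b80f, c281, fa91} — 4 commits.

4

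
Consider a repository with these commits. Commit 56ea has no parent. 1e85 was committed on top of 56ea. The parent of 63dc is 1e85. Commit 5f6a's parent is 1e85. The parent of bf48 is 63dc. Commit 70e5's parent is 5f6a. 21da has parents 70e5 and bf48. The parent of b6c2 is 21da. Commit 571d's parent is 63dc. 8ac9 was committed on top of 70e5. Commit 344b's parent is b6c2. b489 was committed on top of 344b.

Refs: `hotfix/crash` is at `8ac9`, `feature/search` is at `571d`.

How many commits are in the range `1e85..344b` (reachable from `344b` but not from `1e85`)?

Reachable from 344b: {1e85, 21da, 344b, 56ea, 5f6a, 63dc, 70e5, b6c2, bf48}.
Reachable from 1e85: {1e85, 56ea}.
In 344b's history but not 1e85's: {21da, 344b, 5f6a, 63dc, 70e5, b6c2, bf48} — 7 commits.

7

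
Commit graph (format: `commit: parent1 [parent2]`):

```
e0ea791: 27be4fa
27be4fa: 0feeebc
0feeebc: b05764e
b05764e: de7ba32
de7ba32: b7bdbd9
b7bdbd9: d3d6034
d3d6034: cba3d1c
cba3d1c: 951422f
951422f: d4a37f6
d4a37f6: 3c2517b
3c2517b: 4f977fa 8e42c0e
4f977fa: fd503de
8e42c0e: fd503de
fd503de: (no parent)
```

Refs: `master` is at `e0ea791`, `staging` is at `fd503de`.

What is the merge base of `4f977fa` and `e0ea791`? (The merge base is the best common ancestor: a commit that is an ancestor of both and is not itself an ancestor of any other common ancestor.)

4f977fa

Ancestors of 4f977fa: {4f977fa, fd503de}.
Ancestors of e0ea791: {0feeebc, 27be4fa, 3c2517b, 4f977fa, 8e42c0e, 951422f, b05764e, b7bdbd9, cba3d1c, d3d6034, d4a37f6, de7ba32, e0ea791, fd503de}.
Common ancestors: {4f977fa, fd503de}.
Among these, 4f977fa is not an ancestor of any other common ancestor — it is the merge base.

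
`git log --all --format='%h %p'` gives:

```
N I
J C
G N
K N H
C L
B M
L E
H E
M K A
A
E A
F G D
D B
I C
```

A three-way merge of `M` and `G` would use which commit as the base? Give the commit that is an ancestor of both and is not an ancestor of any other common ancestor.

N

Ancestors of M: {A, C, E, H, I, K, L, M, N}.
Ancestors of G: {A, C, E, G, I, L, N}.
Common ancestors: {A, C, E, I, L, N}.
Among these, N is not an ancestor of any other common ancestor — it is the merge base.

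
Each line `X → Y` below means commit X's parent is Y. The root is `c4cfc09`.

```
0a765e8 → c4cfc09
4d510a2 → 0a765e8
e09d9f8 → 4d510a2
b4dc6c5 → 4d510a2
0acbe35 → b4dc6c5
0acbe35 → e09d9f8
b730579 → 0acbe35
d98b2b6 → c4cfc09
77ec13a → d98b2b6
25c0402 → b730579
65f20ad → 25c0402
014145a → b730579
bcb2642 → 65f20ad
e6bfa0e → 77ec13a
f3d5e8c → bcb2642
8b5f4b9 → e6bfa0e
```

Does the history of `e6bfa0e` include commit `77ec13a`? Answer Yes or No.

Yes

Ancestors of e6bfa0e (commits reachable by following parents): {77ec13a, c4cfc09, d98b2b6, e6bfa0e}.
77ec13a is in that set, so it is an ancestor of e6bfa0e.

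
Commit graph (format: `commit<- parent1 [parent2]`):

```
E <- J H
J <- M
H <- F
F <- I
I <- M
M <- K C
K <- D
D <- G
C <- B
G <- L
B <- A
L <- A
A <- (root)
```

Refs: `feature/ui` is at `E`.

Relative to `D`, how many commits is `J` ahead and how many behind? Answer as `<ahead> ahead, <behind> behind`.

Reachable from J: {A, B, C, D, G, J, K, L, M}.
Reachable from D: {A, D, G, L}.
Only in J's history (ahead): {B, C, J, K, M} — 5.
Only in D's history (behind): {} — 0.

5 ahead, 0 behind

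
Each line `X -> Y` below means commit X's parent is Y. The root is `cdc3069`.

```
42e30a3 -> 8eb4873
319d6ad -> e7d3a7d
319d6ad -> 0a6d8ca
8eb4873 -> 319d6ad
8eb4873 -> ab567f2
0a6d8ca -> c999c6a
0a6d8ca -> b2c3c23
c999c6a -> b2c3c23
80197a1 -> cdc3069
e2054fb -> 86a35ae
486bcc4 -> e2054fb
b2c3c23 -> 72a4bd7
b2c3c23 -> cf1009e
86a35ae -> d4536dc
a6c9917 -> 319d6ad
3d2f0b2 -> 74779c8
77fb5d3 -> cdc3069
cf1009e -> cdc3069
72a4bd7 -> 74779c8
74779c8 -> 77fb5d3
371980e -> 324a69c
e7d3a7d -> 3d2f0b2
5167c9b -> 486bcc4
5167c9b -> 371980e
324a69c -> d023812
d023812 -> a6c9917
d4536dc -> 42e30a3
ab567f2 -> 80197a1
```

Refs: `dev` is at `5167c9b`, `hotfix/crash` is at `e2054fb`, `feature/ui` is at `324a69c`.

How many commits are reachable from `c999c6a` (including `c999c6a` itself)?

7

Walking parent pointers from c999c6a: reachable set = {72a4bd7, 74779c8, 77fb5d3, b2c3c23, c999c6a, cdc3069, cf1009e}.
That is 7 commits.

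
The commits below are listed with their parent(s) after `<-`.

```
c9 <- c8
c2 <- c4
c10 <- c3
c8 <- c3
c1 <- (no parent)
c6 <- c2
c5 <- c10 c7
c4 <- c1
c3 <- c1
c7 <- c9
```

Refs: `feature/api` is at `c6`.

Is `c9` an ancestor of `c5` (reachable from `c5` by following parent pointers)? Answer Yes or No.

Yes

Ancestors of c5 (commits reachable by following parents): {c1, c10, c3, c5, c7, c8, c9}.
c9 is in that set, so it is an ancestor of c5.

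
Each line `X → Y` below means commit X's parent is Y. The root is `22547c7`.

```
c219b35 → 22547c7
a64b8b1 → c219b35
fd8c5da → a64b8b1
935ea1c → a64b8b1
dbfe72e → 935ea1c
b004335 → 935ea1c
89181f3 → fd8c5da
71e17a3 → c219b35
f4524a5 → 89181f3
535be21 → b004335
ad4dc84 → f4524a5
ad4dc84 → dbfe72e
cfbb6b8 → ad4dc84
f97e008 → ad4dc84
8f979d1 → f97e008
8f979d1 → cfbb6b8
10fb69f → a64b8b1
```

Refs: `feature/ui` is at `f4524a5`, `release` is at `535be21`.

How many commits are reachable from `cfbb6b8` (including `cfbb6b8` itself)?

Walking parent pointers from cfbb6b8: reachable set = {22547c7, 89181f3, 935ea1c, a64b8b1, ad4dc84, c219b35, cfbb6b8, dbfe72e, f4524a5, fd8c5da}.
That is 10 commits.

10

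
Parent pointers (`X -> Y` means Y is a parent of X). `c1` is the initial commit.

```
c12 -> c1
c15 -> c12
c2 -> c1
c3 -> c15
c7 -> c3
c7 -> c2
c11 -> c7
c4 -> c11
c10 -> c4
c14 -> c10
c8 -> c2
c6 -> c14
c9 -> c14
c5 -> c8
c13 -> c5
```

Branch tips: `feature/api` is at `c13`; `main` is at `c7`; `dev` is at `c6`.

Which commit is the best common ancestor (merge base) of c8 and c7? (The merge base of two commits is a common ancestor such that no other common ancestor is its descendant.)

Ancestors of c8: {c1, c2, c8}.
Ancestors of c7: {c1, c12, c15, c2, c3, c7}.
Common ancestors: {c1, c2}.
Among these, c2 is not an ancestor of any other common ancestor — it is the merge base.

c2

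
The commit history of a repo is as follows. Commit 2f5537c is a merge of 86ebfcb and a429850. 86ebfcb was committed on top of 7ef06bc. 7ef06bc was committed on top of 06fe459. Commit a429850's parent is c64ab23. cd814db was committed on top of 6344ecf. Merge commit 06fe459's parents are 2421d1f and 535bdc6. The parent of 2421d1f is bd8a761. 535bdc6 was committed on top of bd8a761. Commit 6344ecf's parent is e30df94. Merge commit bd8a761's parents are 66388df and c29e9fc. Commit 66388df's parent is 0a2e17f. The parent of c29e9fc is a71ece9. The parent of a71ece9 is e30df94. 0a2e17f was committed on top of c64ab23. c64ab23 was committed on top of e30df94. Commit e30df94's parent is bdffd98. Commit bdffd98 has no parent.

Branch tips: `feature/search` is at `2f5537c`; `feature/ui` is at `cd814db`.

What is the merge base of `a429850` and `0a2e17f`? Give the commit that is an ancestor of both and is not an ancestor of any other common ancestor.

c64ab23

Ancestors of a429850: {a429850, bdffd98, c64ab23, e30df94}.
Ancestors of 0a2e17f: {0a2e17f, bdffd98, c64ab23, e30df94}.
Common ancestors: {bdffd98, c64ab23, e30df94}.
Among these, c64ab23 is not an ancestor of any other common ancestor — it is the merge base.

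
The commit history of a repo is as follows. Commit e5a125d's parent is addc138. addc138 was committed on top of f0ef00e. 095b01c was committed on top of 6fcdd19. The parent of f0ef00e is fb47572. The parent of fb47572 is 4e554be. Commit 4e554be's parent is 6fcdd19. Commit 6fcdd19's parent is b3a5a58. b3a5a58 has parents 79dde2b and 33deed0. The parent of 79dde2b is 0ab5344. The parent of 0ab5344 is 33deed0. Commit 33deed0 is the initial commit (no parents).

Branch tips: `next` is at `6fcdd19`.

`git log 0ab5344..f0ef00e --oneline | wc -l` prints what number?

Reachable from f0ef00e: {0ab5344, 33deed0, 4e554be, 6fcdd19, 79dde2b, b3a5a58, f0ef00e, fb47572}.
Reachable from 0ab5344: {0ab5344, 33deed0}.
In f0ef00e's history but not 0ab5344's: {4e554be, 6fcdd19, 79dde2b, b3a5a58, f0ef00e, fb47572} — 6 commits.

6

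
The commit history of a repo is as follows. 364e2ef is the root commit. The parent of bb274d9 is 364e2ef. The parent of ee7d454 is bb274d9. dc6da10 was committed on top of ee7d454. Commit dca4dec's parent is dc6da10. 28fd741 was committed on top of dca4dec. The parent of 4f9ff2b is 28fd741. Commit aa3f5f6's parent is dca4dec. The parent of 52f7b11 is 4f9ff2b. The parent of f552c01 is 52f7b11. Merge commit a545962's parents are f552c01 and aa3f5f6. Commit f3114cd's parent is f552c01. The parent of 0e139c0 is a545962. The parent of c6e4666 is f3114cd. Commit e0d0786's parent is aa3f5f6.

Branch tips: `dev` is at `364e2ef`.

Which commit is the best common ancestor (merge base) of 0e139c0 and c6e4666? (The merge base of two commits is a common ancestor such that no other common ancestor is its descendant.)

Ancestors of 0e139c0: {0e139c0, 28fd741, 364e2ef, 4f9ff2b, 52f7b11, a545962, aa3f5f6, bb274d9, dc6da10, dca4dec, ee7d454, f552c01}.
Ancestors of c6e4666: {28fd741, 364e2ef, 4f9ff2b, 52f7b11, bb274d9, c6e4666, dc6da10, dca4dec, ee7d454, f3114cd, f552c01}.
Common ancestors: {28fd741, 364e2ef, 4f9ff2b, 52f7b11, bb274d9, dc6da10, dca4dec, ee7d454, f552c01}.
Among these, f552c01 is not an ancestor of any other common ancestor — it is the merge base.

f552c01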